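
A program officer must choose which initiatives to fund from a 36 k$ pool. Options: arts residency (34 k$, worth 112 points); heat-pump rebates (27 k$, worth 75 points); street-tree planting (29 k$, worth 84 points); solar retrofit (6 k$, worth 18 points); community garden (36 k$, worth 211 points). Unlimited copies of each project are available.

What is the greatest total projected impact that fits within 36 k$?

211

Taking community garden: 36 k$ used, 211 in projected impact.
That's the maximum — no swap from here does better than 211.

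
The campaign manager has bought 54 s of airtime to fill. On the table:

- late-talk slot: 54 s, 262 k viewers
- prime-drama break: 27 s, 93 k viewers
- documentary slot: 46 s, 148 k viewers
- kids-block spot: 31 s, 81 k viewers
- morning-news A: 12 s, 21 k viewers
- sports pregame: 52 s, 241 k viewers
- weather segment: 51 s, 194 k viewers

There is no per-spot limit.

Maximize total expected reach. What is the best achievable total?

The ratio ordering already packs tightly: late-talk slot, 54 s, 262.
Every other selection either busts 54 s or fails to beat 262.

262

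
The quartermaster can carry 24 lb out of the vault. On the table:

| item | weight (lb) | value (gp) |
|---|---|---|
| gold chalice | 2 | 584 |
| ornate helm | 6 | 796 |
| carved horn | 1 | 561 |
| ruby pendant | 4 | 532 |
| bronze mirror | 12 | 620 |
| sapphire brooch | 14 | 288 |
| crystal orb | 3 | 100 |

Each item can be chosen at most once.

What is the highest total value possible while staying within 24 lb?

2661

The ratio heuristic lands on gold chalice + ornate helm + carved horn + ruby pendant + crystal orb (2573) but leaves 8 lb idle.
Dropping ruby pendant frees 4 lb; slotting in bronze mirror (12 lb) lifts the total to 2661 at 24 lb.
Next best is gold chalice + ornate helm + carved horn + ruby pendant + crystal orb at 2573 (16 lb) — short by 88.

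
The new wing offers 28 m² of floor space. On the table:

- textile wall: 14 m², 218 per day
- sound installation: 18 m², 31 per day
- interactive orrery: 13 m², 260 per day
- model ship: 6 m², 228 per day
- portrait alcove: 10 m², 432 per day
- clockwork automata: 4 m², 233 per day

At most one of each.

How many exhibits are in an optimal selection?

3

Best achievable expected visitors is 925.
One optimal bundle: interactive orrery + portrait alcove + clockwork automata (27 m²).
All optima have 3 exhibits.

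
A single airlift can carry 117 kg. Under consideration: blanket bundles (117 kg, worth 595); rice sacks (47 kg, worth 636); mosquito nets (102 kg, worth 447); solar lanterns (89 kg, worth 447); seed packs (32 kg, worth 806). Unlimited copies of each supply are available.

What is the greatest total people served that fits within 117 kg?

The ratio ordering already packs tightly: 3×seed packs, 96 kg, 2418.

2418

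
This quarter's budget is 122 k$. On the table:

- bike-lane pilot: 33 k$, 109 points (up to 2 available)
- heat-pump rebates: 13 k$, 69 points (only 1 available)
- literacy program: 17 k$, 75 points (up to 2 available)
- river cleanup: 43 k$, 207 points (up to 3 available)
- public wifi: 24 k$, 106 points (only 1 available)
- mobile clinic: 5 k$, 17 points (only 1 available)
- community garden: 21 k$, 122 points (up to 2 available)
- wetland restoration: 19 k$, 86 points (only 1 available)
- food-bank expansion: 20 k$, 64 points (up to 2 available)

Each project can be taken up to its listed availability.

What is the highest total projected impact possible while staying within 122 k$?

626

Density check — community garden 5.81, heat-pump rebates 5.31, river cleanup 4.81 are the best per k$.
Taking the top-ratio projects first gives heat-pump rebates + river cleanup + mobile clinic + 2×community garden + wetland restoration for 623 (122 k$).
Dropping mobile clinic and wetland restoration frees 24 k$; slotting in public wifi (24 k$) lifts the total to 626 at 122 k$.
No other feasible combination exceeds 626.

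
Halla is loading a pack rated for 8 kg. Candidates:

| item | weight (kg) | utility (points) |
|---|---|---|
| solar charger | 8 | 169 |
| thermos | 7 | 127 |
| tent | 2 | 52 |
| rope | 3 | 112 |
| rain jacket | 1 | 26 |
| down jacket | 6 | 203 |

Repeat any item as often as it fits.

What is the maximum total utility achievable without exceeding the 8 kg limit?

276

Density check — rope 37.33, down jacket 33.83, tent 26.00, rain jacket 26.00 are the best per kg.
Taking tent + 2×rope: 8 kg used, 276 in utility.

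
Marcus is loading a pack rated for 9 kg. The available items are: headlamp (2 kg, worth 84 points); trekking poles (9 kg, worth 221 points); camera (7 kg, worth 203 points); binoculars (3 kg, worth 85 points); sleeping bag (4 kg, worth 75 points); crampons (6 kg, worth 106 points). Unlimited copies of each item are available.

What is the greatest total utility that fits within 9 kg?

337

Filling by ratio: 4×headlamp for 336, with 1 kg left unused.
Replace headlamp with binoculars: the trade gains 1 net, giving 337 at 9 kg.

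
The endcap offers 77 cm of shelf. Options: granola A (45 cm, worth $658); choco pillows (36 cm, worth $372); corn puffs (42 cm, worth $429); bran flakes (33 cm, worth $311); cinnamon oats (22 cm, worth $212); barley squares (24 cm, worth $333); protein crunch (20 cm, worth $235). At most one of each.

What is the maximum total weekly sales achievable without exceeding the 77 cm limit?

991

The ratio ordering already packs tightly: granola A + barley squares, 69 cm, 991.
That's the maximum — no swap from here does better than 991.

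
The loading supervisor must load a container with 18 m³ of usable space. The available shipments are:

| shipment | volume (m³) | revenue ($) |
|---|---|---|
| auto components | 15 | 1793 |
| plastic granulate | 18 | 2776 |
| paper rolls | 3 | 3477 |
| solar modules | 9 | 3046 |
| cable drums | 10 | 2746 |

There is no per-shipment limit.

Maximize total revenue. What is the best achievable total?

20862

The ratio ordering already packs tightly: 6×paper rolls, 18 m³, 20862.
That's the maximum — no swap from here does better than 20862.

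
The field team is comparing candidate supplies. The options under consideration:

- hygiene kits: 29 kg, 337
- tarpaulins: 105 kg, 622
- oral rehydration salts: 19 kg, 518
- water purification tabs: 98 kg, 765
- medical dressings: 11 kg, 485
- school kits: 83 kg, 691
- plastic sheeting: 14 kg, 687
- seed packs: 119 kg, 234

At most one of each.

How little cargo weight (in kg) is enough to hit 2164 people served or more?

Minimise kg subject to total people served ≥ 2164.
oral rehydration salts + medical dressings + school kits + plastic sheeting: 2381 people served at 127 kg.
Below 127 kg the best achievable stays under 2164.

127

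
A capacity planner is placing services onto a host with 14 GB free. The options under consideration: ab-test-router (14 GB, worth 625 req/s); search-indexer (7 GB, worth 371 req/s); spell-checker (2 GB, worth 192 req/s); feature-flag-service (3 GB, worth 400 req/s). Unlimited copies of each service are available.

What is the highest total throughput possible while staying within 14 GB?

1792

Taking spell-checker + 4×feature-flag-service: 14 GB used, 1792 in throughput.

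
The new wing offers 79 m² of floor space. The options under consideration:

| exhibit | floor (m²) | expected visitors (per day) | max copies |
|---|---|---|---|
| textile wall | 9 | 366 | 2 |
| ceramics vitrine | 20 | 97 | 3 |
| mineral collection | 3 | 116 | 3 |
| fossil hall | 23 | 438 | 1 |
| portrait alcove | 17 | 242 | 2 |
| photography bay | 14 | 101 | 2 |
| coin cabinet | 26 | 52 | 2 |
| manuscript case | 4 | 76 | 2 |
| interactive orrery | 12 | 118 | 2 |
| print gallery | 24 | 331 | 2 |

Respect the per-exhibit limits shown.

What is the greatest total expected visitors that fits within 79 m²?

1925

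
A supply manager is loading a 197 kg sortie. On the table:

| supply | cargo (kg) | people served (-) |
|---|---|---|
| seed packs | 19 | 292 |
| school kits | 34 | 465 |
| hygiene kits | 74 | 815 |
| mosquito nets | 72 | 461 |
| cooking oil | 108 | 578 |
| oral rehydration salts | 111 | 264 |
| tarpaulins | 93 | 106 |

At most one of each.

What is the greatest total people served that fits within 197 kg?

1741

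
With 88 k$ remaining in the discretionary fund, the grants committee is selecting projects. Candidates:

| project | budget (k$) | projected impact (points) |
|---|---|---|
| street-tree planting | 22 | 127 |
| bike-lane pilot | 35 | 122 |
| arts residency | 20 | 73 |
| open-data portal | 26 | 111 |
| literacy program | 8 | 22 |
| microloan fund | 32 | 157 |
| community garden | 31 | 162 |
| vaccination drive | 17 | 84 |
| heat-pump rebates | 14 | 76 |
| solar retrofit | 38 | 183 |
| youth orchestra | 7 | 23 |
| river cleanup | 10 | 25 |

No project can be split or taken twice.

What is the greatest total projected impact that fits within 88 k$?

Street-tree planting + community garden + vaccination drive + heat-pump rebates uses 84 of the 88 k$ and totals 449.

449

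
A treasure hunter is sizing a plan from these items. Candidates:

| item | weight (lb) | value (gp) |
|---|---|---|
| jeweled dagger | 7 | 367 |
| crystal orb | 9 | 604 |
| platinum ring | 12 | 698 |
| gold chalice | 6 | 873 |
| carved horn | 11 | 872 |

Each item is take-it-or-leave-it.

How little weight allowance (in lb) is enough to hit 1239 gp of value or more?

Minimise lb subject to total value ≥ 1239.
jeweled dagger + gold chalice reaches 1240 using 13 lb.
No combination under 13 lb hits 1239.

13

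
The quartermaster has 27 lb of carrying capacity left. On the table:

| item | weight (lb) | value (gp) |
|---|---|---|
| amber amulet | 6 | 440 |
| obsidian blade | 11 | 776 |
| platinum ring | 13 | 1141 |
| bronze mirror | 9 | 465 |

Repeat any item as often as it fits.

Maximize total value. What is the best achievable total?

2282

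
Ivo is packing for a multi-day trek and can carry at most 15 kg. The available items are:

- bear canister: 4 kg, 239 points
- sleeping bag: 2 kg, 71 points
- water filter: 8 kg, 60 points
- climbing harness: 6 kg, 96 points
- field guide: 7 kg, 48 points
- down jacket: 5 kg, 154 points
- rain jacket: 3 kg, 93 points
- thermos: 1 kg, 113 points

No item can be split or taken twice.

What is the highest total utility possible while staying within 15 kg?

Ranking by ratio (utility/kg): thermos 113.00, bear canister 59.75, sleeping bag 35.50.
Bear canister + sleeping bag + down jacket + rain jacket + thermos uses 15 of the 15 kg and totals 670.

670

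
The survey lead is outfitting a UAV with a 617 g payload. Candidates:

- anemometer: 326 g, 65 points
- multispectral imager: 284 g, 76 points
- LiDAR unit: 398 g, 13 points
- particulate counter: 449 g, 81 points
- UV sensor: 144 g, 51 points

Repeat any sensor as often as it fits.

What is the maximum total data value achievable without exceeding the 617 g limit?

204

The ratio ordering already packs tightly: 4×UV sensor, 576 g, 204.
The spare 41 g is too small for any remaining sensor, and no exchange beats 204.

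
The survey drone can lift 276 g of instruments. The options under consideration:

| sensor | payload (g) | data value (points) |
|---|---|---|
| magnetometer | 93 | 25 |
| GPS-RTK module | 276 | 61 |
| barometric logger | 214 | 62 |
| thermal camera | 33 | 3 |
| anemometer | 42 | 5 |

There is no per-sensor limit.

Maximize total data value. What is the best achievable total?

Barometric logger + anemometer uses 256 of the 276 g and totals 67.
Every other selection either busts 276 g or fails to beat 67.

67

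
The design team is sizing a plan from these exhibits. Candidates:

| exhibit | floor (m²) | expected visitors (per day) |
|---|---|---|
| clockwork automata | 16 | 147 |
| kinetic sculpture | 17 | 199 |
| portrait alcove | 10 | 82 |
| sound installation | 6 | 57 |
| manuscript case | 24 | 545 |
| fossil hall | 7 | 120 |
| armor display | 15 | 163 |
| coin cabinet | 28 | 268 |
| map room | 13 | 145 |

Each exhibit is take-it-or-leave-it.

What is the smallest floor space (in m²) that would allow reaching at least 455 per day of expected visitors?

Minimise m² subject to total expected visitors ≥ 455.
Taking manuscript case gives 545 (≥ 455) for 24 m².
Below 24 m² the best achievable stays under 455.

24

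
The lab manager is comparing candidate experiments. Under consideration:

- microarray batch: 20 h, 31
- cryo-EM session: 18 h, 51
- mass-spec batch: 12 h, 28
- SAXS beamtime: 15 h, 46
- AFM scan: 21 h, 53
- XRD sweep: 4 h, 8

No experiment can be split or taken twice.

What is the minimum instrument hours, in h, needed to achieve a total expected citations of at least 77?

Minimise h subject to total expected citations ≥ 77.
Taking cryo-EM session + mass-spec batch gives 79 (≥ 77) for 30 h.
No combination under 30 h hits 77.

30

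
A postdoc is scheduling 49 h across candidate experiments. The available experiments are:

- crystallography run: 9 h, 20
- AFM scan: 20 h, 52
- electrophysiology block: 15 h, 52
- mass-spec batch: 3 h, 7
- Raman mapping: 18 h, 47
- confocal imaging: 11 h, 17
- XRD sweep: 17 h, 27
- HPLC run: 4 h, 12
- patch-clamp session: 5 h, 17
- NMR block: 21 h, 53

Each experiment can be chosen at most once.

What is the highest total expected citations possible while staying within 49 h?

141

The ratio heuristic lands on electrophysiology block + mass-spec batch + Raman mapping + HPLC run + patch-clamp session (135) but leaves 4 h idle.
Using the slack differently, crystallography run + AFM scan + electrophysiology block + patch-clamp session comes to 141 at 49 h.
Nothing else within 49 h beats 141.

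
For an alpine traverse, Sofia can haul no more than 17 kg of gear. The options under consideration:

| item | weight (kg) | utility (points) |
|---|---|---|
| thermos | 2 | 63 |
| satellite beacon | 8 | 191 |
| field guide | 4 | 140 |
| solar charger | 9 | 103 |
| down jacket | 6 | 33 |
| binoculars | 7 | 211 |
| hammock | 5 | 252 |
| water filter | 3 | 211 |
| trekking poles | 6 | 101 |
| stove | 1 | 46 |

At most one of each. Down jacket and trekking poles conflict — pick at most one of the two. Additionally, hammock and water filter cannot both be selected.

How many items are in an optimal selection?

Best achievable utility is 671.
One optimal bundle: thermos + field guide + binoculars + water filter + stove (17 kg).
Every optimal selection uses 5 items.

5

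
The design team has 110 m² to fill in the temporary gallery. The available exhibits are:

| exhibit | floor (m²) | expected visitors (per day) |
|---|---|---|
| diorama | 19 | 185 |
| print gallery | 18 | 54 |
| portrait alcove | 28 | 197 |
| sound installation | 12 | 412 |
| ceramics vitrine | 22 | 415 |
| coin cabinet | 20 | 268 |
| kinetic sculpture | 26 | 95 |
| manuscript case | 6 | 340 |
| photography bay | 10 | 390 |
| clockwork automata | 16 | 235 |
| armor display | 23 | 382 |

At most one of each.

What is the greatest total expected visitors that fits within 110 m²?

2442

Best packing: sound installation + ceramics vitrine + coin cabinet + manuscript case + photography bay + clockwork automata + armor display — 109 m², 2442 total.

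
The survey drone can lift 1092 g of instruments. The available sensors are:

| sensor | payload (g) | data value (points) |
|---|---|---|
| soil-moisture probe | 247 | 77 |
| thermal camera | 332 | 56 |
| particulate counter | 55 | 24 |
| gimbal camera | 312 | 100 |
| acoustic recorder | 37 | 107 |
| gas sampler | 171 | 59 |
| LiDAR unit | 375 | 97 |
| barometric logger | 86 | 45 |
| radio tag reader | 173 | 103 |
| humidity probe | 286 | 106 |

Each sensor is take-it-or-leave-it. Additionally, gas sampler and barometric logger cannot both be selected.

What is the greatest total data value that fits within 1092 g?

499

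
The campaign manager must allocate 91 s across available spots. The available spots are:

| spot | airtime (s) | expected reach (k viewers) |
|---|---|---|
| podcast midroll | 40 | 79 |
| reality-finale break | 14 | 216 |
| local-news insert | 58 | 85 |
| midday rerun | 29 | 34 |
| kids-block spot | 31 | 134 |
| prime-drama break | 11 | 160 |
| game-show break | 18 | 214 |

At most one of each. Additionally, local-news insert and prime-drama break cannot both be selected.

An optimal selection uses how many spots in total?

Optimal total is 724.
For example reality-finale break + kids-block spot + prime-drama break + game-show break achieves it, using 74 s.
Every optimal selection uses 4 spots.

4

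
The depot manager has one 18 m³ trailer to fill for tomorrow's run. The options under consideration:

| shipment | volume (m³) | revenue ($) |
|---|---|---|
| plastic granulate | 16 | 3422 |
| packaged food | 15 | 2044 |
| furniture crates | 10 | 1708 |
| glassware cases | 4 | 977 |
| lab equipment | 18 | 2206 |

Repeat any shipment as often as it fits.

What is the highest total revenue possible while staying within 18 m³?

3908

By revenue per m³: glassware cases 244.25, plastic granulate 213.88, furniture crates 170.80 lead.
Taking 4×glassware cases: 16 m³ used, 3908 in revenue.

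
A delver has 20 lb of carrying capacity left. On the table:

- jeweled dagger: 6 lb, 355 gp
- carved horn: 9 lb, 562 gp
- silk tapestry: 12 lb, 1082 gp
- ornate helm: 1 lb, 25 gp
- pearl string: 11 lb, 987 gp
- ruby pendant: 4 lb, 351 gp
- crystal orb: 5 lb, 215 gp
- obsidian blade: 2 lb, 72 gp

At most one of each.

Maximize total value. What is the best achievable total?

Greedy by ratio would take silk tapestry + ornate helm + ruby pendant + obsidian blade: 19 lb used, total 1530.
Using the slack differently, pearl string + ruby pendant + crystal orb comes to 1553 at 20 lb.
No other feasible combination exceeds 1553.

1553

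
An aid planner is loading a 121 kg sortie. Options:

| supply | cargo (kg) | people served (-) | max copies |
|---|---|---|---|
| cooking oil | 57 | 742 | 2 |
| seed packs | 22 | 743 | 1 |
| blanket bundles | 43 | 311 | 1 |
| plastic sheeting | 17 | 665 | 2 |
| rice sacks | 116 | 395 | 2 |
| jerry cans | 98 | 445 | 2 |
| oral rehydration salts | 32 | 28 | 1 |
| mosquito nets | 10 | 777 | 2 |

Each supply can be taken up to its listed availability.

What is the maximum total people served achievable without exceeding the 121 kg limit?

3938

Ranking by ratio (people served/kg): mosquito nets 77.70, plastic sheeting 39.12, seed packs 33.77.
Taking seed packs + blanket bundles + 2×plastic sheeting + 2×mosquito nets: 119 kg used, 3938 in people served.
No other feasible combination exceeds 3938.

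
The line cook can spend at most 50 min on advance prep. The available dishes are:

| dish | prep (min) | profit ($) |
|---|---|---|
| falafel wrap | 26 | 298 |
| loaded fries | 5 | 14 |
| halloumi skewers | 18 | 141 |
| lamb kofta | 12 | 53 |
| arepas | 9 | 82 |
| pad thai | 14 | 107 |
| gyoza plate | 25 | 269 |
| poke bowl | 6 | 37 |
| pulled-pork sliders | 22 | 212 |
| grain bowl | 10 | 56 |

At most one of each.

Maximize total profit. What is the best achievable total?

510

Taking falafel wrap + pulled-pork sliders: 48 min used, 510 in profit.
Next best is falafel wrap + arepas + pad thai at 487 (49 min) — short by 23.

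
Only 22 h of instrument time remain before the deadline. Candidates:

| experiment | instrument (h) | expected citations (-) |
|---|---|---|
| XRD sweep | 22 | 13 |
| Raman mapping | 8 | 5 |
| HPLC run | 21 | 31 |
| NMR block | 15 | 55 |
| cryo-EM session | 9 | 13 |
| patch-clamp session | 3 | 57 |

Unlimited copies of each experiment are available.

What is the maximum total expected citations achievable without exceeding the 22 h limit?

399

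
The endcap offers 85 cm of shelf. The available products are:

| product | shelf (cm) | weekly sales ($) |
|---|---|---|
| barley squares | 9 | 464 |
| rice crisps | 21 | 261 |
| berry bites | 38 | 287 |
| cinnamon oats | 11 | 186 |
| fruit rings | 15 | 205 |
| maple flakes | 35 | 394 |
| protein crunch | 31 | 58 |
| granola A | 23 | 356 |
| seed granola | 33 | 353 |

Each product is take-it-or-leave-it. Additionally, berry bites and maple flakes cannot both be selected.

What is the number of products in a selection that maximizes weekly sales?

Best achievable weekly sales is 1472.
For example barley squares + rice crisps + cinnamon oats + fruit rings + granola A achieves it, using 79 cm.
Every optimal selection uses 5 products.

5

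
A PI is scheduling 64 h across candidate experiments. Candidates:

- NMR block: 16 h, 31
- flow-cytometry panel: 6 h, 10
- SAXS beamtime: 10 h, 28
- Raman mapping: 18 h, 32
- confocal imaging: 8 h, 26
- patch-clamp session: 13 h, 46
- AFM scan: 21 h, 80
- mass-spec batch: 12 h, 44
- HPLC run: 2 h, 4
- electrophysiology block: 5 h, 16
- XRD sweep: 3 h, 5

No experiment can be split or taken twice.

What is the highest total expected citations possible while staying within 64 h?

A density-first pass picks confocal imaging + patch-clamp session + AFM scan + mass-spec batch + HPLC run + electrophysiology block + XRD sweep — 221 at 64 h.
The 10 h tied up in HPLC run and electrophysiology block and XRD sweep is better spent on SAXS beamtime — total rises to 224 (64 h).
That's the maximum — no swap from here does better than 224.

224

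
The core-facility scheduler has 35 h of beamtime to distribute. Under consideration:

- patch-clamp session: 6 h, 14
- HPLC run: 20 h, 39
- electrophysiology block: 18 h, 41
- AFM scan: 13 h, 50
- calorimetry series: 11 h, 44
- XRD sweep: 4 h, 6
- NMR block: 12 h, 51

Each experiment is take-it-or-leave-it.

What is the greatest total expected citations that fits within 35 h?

121

Density check — NMR block 4.25, calorimetry series 4.00, AFM scan 3.85 are the best per h.
Greedy by ratio would take patch-clamp session + calorimetry series + XRD sweep + NMR block: 33 h used, total 115.
The 11 h tied up in calorimetry series is better spent on AFM scan — total rises to 121 (35 h).
Next best is patch-clamp session + AFM scan + NMR block at 115 (31 h) — short by 6.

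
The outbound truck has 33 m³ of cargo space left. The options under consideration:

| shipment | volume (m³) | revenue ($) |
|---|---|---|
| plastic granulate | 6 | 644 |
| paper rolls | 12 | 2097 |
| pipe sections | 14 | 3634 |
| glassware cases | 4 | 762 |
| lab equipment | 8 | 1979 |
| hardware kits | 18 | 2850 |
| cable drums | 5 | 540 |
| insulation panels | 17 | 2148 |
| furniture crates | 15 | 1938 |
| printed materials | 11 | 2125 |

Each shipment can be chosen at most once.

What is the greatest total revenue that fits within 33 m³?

7738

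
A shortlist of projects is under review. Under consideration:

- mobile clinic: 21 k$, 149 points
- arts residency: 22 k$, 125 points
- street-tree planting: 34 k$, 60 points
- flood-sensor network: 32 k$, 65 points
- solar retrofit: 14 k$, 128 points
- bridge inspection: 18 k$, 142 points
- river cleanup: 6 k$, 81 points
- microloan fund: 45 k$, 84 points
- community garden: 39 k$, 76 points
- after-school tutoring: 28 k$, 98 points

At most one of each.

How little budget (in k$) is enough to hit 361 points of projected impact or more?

45

Need the lightest bundle worth ≥ 361.
mobile clinic + bridge inspection + river cleanup reaches 372 using 45 k$.
Below 45 k$ the best achievable stays under 361.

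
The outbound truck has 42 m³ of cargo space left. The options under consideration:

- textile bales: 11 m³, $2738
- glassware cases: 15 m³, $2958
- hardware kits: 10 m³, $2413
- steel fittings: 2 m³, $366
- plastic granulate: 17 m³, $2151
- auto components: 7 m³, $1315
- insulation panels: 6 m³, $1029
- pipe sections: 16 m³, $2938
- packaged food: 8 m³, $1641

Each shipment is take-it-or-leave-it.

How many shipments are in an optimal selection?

4

Optimal total is 9138.
textile bales + glassware cases + hardware kits + insulation panels hits 9138 at 42 m³.
Any selection reaching 9138 contains exactly 4 shipments.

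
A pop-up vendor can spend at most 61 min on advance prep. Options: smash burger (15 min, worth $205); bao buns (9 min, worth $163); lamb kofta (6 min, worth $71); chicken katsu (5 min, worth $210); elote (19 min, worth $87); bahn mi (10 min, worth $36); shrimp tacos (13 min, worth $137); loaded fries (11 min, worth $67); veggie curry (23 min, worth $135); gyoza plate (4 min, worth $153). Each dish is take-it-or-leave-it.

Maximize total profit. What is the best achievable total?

939

Smash burger + bao buns + lamb kofta + chicken katsu + shrimp tacos + gyoza plate uses 52 of the 61 min and totals 939.
Runner-up smash burger + bao buns + chicken katsu + shrimp tacos + loaded fries + gyoza plate tops out at 935.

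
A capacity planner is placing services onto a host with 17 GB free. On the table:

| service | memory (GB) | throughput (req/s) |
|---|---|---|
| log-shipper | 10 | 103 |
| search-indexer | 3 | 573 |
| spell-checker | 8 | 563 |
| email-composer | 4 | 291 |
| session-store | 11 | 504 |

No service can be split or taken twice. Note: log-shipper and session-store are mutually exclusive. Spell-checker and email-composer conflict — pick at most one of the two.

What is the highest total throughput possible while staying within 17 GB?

1136

Ranking by ratio (throughput/GB): search-indexer 191.00, email-composer 72.75, spell-checker 70.38.
Taking search-indexer + spell-checker: 11 GB used, 1136 in throughput.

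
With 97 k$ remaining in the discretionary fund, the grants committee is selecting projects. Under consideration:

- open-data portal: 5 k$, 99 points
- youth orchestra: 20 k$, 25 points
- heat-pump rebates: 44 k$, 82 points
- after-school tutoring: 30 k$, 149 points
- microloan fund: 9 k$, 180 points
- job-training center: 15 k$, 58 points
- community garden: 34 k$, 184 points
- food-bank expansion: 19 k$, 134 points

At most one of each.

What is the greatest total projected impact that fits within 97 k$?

Density check — microloan fund 20.00, open-data portal 19.80, food-bank expansion 7.05, community garden 5.41 are the best per k$.
Best packing: open-data portal + after-school tutoring + microloan fund + community garden + food-bank expansion — 97 k$, 746 total.

746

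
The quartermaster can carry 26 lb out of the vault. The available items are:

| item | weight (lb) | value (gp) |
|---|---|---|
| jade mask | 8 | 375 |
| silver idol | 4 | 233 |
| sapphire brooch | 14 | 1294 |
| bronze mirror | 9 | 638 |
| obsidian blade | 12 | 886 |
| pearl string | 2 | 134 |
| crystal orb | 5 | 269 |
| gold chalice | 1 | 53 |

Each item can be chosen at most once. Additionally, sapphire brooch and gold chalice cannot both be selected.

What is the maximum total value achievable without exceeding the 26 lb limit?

2180

By value per lb: sapphire brooch 92.43, obsidian blade 73.83, bronze mirror 70.89, pearl string 67.00 lead.
Taking sapphire brooch + obsidian blade: 26 lb used, 2180 in value.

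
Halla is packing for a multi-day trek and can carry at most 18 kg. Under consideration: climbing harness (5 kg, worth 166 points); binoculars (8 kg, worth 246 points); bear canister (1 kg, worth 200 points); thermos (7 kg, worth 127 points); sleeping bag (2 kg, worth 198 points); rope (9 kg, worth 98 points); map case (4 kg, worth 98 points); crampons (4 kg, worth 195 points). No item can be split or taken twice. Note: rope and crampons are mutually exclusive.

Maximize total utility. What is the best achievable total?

857

Ranking by ratio (utility/kg): bear canister 200.00, sleeping bag 99.00, crampons 48.75, climbing harness 33.20.
Taking climbing harness + bear canister + sleeping bag + map case + crampons: 16 kg used, 857 in utility.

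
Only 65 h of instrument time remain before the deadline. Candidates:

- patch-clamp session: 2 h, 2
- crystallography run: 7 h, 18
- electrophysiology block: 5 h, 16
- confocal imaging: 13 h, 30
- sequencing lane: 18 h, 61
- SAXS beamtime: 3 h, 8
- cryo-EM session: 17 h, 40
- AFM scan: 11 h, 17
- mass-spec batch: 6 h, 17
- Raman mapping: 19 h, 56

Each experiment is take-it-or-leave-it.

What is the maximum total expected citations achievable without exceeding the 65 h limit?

The ratio heuristic lands on patch-clamp session + crystallography run + electrophysiology block + sequencing lane + SAXS beamtime + mass-spec batch + Raman mapping (178) but leaves 5 h idle.
Dropping patch-clamp session and crystallography run and SAXS beamtime frees 12 h; slotting in cryo-EM session (17 h) lifts the total to 190 at 65 h.
Runner-up crystallography run + electrophysiology block + confocal imaging + sequencing lane + SAXS beamtime + Raman mapping tops out at 189.

190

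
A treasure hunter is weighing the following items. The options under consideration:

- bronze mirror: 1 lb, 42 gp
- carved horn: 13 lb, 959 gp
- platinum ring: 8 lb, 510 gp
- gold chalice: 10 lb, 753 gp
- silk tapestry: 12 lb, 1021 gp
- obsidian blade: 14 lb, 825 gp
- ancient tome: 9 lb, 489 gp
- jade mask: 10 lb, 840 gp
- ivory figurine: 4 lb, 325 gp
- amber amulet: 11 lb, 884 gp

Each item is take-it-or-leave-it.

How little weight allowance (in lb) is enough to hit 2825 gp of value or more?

36

Need the lightest bundle worth ≥ 2825.
bronze mirror + carved horn + silk tapestry + jade mask: 2862 value at 36 lb.
Any bundle with less than 36 lb falls short of 2825.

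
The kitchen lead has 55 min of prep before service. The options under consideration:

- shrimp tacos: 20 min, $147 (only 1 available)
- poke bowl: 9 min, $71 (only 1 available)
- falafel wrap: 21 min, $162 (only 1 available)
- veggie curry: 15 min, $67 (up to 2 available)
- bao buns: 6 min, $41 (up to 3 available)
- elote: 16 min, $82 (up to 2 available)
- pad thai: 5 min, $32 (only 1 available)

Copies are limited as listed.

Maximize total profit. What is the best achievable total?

412

Density check — poke bowl 7.89, falafel wrap 7.71, shrimp tacos 7.35 are the best per min.
Best packing: shrimp tacos + poke bowl + falafel wrap + pad thai — 55 min, 412 total.
Nothing else within 55 min beats 412.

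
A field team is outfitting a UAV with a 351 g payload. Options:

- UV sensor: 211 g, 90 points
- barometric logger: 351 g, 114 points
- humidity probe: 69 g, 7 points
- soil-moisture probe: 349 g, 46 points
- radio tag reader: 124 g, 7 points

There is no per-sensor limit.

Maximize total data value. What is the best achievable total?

114

Filling by ratio: UV sensor + 2×humidity probe for 104, with 2 g left unused.
The 349 g tied up in UV sensor and 2×humidity probe is better spent on barometric logger — total rises to 114 (351 g).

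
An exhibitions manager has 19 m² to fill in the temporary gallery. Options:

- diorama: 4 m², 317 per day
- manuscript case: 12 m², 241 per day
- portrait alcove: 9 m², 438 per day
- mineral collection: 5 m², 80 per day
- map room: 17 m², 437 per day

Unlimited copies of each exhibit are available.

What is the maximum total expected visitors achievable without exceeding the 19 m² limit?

1268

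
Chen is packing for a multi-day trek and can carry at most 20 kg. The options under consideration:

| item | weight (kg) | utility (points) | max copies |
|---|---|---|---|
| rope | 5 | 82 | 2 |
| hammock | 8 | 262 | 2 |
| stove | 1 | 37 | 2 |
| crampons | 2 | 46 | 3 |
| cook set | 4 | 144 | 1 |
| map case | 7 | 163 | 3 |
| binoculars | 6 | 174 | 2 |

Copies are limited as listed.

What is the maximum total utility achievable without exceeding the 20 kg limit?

By utility per kg: stove 37.00, cook set 36.00, hammock 32.75 lead.
A density-first pass picks hammock + 2×stove + cook set + binoculars — 654 at 20 kg.
Replace 2×stove and binoculars with hammock: the trade gains 14 net, giving 668 at 20 kg.
That's the maximum — no swap from here does better than 668.

668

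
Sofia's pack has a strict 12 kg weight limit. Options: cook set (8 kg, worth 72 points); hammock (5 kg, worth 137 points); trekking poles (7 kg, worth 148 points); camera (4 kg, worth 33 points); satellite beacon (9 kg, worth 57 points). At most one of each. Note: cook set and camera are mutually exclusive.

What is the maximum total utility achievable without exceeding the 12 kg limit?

285

Best packing: hammock + trekking poles — 12 kg, 285 total.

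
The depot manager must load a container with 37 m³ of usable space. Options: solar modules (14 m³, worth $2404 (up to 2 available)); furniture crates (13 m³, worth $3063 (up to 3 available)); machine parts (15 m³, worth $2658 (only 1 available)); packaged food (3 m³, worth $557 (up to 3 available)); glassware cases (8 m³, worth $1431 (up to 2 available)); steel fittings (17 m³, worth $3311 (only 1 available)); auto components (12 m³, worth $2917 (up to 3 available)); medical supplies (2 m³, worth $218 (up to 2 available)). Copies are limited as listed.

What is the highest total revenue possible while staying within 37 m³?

Ranking by ratio (revenue/m³): auto components 243.08, furniture crates 235.62, steel fittings 194.76, packaged food 185.67.
The ratio heuristic lands on 3×auto components (8751) but leaves 1 m³ idle.
Replace auto components with furniture crates: the trade gains 146 net, giving 8897 at 37 m³.

8897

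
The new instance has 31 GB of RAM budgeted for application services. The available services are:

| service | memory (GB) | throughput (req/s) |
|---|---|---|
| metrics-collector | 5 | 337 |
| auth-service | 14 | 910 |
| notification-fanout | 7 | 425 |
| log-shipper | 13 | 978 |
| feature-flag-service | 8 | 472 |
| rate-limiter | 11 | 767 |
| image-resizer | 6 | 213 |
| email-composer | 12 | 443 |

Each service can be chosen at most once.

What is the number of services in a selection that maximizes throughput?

3

Best achievable throughput is 2170.
For example notification-fanout + log-shipper + rate-limiter achieves it, using 31 GB.
All optima have 3 services.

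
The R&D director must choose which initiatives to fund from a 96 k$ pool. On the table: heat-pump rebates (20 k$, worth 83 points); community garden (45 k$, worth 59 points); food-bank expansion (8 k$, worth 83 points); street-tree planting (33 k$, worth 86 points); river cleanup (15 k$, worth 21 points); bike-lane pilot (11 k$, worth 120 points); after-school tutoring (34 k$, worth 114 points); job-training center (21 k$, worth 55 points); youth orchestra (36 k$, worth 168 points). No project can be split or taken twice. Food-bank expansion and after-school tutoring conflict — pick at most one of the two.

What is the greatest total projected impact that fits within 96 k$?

509

Heat-pump rebates + food-bank expansion + bike-lane pilot + job-training center + youth orchestra uses 96 of the 96 k$ and totals 509.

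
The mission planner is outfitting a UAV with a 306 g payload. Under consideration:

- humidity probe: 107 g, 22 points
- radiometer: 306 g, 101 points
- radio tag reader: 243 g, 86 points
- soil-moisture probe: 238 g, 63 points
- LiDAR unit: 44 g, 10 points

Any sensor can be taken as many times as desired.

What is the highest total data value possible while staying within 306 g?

A density-first pass picks radio tag reader + LiDAR unit — 96 at 287 g.
Dropping radio tag reader and LiDAR unit frees 287 g; slotting in radiometer (306 g) lifts the total to 101 at 306 g.
No other feasible combination exceeds 101.

101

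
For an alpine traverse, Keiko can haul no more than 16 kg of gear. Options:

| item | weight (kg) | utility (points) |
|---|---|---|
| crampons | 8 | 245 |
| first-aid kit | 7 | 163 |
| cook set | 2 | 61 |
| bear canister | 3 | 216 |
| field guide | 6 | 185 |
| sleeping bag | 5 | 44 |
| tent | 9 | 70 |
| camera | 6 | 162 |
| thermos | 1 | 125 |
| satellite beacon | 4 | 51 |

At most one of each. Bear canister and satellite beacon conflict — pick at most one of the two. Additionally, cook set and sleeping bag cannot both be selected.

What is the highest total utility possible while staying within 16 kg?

Density check — thermos 125.00, bear canister 72.00, field guide 30.83 are the best per kg.
Best packing: bear canister + field guide + camera + thermos — 16 kg, 688 total.
Next best is crampons + cook set + bear canister + thermos at 647 (14 kg) — short by 41.

688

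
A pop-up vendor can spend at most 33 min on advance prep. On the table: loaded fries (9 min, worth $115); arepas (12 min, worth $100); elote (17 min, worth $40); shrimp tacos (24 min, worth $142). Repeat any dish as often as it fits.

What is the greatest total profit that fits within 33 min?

345

Ranking by ratio (profit/min): loaded fries 12.78, arepas 8.33, shrimp tacos 5.92.
3×loaded fries uses 27 of the 33 min and totals 345.
No other feasible combination exceeds 345.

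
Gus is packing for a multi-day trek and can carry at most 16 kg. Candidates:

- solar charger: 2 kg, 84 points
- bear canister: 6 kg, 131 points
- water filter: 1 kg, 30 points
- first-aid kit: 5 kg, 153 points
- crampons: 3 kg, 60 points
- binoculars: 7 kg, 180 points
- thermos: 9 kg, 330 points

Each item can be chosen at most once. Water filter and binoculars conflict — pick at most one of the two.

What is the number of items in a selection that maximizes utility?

3

Optimal total is 567.
solar charger + first-aid kit + thermos hits 567 at 16 kg.
All optima have 3 items.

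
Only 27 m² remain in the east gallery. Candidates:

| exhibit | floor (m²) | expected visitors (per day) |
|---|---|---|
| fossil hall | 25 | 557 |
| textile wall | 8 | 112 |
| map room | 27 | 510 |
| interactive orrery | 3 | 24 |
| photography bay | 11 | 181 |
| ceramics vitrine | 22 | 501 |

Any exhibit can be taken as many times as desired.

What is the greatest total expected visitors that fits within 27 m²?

557

Ranking by ratio (expected visitors/m²): ceramics vitrine 22.77, fossil hall 22.28, map room 18.89, photography bay 16.45.
Taking the top-ratio exhibits first gives interactive orrery + ceramics vitrine for 525 (25 m²).
The 25 m² tied up in interactive orrery and ceramics vitrine is better spent on fossil hall — total rises to 557 (25 m²).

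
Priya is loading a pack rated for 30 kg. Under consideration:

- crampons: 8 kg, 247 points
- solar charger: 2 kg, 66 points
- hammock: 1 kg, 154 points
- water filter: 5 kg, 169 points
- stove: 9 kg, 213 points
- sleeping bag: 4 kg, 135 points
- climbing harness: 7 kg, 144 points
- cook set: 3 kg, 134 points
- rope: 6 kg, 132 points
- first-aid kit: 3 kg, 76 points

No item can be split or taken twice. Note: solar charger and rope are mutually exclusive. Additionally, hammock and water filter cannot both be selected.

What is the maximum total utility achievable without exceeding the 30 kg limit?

1025

Ranking by ratio (utility/kg): hammock 154.00, cook set 44.67, water filter 33.80.
Best packing: crampons + solar charger + hammock + stove + sleeping bag + cook set + first-aid kit — 30 kg, 1025 total.
The closest alternative, crampons + hammock + stove + sleeping bag + cook set + first-aid kit, reaches only 959.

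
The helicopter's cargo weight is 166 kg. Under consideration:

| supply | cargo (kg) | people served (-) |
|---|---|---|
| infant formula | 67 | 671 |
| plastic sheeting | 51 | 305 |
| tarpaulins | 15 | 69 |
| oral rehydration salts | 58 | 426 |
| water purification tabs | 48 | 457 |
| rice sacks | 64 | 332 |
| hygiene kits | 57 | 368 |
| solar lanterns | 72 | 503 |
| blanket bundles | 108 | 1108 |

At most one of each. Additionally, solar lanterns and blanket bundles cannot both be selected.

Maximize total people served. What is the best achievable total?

1565

Taking water purification tabs + blanket bundles: 156 kg used, 1565 in people served.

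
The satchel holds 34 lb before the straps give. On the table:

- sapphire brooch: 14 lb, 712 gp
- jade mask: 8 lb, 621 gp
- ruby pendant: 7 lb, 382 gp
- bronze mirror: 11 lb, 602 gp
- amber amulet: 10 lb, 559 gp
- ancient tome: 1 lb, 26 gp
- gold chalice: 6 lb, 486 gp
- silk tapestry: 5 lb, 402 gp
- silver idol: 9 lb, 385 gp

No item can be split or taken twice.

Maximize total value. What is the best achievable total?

2247

By value per lb: gold chalice 81.00, silk tapestry 80.40, jade mask 77.62 lead.
The ratio heuristic lands on jade mask + amber amulet + ancient tome + gold chalice + silk tapestry (2094) but leaves 4 lb idle.
Dropping amber amulet frees 10 lb; slotting in sapphire brooch (14 lb) lifts the total to 2247 at 34 lb.
An exhaustive check of the 512 subsets confirms 2247.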